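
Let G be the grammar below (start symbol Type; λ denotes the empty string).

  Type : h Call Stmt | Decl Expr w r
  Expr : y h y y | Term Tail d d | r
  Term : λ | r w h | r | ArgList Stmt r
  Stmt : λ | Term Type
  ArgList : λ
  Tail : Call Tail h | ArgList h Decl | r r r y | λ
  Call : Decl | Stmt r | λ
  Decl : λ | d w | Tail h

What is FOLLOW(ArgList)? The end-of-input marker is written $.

In Term : ArgList Stmt r: add FIRST(Stmt r) = { d, h, r, y }.
In Tail : ArgList h Decl: add FIRST(h Decl) = { h }.
Union: FOLLOW(ArgList) = { d, h, r, y }.

{ d, h, r, y }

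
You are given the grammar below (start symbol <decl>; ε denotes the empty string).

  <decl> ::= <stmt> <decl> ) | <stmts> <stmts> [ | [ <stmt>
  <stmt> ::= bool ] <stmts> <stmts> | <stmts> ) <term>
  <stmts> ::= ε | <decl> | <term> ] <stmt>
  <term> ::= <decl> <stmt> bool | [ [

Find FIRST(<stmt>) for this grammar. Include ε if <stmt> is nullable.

{ ), [, bool }

<stmt> ::= bool ] <stmts> <stmts> contributes {bool}.
From <stmt> ::= <stmts> ) <term>: <stmts> nullable, take FIRST(<stmts>) ∪ {)} = { ), [, bool }.
Union: FIRST(<stmt>) = { ), [, bool }.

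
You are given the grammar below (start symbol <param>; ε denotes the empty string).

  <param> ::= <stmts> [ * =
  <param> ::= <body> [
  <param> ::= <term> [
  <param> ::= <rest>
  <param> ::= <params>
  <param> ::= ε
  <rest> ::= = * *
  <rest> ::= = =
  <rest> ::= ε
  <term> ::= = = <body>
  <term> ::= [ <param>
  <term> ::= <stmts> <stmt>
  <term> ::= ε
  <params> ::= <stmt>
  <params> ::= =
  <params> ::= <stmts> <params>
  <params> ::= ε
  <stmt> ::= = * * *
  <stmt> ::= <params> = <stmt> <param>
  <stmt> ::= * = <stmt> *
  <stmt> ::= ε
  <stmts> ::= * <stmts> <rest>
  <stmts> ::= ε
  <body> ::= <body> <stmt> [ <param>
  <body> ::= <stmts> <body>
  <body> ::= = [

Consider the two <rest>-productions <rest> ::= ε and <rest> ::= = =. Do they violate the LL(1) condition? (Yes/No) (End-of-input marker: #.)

Yes

FIRST(ε) = { ε } and FIRST(= =) = { = }.
The first alternative is nullable and FOLLOW(<rest>) = { #, *, =, [ } shares = with FIRST of the second — conflict.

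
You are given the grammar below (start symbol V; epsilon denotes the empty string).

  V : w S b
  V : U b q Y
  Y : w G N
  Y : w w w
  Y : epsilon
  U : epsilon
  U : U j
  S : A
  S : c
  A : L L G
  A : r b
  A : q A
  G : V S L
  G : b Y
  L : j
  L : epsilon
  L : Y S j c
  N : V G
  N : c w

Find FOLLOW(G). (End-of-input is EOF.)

In Y : w G N: add FIRST(N) = { b, c, j, w }.
In A : L L G: G is at the end, add FOLLOW(A) = { EOF, b, c, j, q, r, w }.
In N : V G: G is at the end, add FOLLOW(N) = { EOF, b, c, j, q, r, w }.
Union: FOLLOW(G) = { EOF, b, c, j, q, r, w }.

{ EOF, b, c, j, q, r, w }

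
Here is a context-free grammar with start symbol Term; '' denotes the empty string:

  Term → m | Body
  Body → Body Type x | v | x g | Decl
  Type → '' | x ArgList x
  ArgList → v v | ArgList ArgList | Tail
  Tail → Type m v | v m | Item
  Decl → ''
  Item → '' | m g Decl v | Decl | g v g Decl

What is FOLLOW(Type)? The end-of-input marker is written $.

{ m, x }

In Body → Body Type x: add FIRST(x) = { x }.
In Tail → Type m v: add FIRST(m v) = { m }.
Union: FOLLOW(Type) = { m, x }.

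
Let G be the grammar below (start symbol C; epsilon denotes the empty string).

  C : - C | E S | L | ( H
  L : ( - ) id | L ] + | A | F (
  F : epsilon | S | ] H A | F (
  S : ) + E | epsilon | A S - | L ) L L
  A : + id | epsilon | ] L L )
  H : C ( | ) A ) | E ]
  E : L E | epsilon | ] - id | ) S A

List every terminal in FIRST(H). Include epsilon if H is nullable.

{ (, ), +, -, ] }

From H : C (: C nullable, take FIRST(C) ∪ {(} = { (, ), +, -, ] }.
H : ) A ) contributes {)}.
From H : E ]: E nullable, take FIRST(E) ∪ {]} = { (, ), +, -, ] }.
Union: FIRST(H) = { (, ), +, -, ] }.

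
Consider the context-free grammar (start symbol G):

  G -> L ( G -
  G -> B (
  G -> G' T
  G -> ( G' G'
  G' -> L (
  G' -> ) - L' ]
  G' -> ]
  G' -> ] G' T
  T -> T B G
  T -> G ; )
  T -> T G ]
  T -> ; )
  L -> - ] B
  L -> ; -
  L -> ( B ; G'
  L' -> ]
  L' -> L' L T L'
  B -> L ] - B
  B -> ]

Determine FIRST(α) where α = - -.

- is a terminal; add {-} and stop.

{ - }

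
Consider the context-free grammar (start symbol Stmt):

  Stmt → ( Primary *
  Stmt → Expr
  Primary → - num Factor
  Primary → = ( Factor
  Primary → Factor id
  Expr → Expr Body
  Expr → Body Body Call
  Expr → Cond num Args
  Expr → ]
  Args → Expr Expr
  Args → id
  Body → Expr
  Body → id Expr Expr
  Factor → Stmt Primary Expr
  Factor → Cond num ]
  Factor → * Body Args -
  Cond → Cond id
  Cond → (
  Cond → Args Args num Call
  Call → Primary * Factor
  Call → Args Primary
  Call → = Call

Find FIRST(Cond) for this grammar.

From Cond → Cond id: add FIRST(Cond) = { (, ], id }.
Cond → ( contributes {(}.
From Cond → Args Args num Call: add FIRST(Args) = { (, ], id }.
Union: FIRST(Cond) = { (, ], id }.

{ (, ], id }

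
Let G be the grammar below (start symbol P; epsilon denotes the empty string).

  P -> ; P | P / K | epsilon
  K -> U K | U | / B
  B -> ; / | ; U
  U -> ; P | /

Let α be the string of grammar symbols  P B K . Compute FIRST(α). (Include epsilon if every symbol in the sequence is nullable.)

Add FIRST(P)\{epsilon} = { /, ; }; P is nullable, continue.
Add FIRST(B) = { ; }; B is not nullable, stop.

{ /, ; }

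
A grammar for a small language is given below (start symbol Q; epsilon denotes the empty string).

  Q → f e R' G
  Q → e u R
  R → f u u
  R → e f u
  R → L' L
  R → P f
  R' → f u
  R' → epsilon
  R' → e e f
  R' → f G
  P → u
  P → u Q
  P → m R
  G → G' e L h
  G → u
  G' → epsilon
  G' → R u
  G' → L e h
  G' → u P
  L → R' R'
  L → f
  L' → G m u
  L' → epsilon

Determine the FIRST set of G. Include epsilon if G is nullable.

From G → G' e L h: G' nullable, take FIRST(G') ∪ {e} = { e, f, m, u }.
G → u contributes {u}.
Union: FIRST(G) = { e, f, m, u }.

{ e, f, m, u }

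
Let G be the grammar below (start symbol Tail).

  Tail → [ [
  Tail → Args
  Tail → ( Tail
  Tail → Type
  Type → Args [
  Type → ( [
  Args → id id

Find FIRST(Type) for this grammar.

From Type → Args [: add FIRST(Args) = { id }.
Type → ( [ contributes {(}.
Union: FIRST(Type) = { (, id }.

{ (, id }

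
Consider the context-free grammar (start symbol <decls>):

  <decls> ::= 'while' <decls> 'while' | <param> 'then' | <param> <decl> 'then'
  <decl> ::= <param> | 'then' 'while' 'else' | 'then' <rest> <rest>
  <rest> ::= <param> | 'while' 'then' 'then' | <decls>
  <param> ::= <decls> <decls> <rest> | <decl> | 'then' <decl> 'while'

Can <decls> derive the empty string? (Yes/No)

No nonterminal in this grammar is nullable.
No production of <decls> has an RHS whose symbols are all nullable, so <decls> is not nullable.

No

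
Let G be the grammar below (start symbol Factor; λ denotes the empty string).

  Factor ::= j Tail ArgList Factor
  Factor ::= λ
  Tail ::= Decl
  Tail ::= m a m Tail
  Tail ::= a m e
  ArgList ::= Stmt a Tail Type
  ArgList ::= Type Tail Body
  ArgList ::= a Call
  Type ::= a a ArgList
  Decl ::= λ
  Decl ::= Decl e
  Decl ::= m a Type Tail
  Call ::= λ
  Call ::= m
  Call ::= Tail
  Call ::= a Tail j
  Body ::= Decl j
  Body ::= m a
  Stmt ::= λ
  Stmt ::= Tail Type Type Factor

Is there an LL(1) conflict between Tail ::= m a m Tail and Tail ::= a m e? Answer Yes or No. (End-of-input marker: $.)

No

FIRST(m a m Tail) = { m } and FIRST(a m e) = { a }.
The FIRST sets are disjoint and neither alternative is nullable — no conflict.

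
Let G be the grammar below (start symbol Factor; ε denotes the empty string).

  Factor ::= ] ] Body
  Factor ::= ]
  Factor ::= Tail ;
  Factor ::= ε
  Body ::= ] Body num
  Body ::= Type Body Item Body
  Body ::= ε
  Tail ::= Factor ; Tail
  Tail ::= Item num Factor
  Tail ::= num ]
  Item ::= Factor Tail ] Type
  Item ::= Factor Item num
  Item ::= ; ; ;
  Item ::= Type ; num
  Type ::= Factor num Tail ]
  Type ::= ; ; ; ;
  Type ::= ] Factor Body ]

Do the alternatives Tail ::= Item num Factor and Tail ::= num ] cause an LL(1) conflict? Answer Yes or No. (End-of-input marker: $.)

Yes

FIRST(Item num Factor) = { ;, ], num } and FIRST(num ]) = { num }.
Both contain num, so the two alternatives are not disjoint — LL(1) conflict.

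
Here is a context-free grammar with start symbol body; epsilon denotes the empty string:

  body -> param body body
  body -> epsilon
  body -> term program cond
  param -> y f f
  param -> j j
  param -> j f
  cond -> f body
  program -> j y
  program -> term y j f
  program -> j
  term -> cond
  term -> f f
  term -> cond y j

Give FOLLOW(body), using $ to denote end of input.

{ $, f, j, y }

body is the start symbol, so $ ∈ FOLLOW(body).
In body -> param body body: add FIRST(body)\{epsilon} = { f, j, y }.
  Since body is nullable, also add FOLLOW(body) = { $, f, j, y }.
In body -> param body body: body is at the end, add FOLLOW(body) = { $, f, j, y }.
In cond -> f body: body is at the end, add FOLLOW(cond) = { $, f, j, y }.
Union: FOLLOW(body) = { $, f, j, y }.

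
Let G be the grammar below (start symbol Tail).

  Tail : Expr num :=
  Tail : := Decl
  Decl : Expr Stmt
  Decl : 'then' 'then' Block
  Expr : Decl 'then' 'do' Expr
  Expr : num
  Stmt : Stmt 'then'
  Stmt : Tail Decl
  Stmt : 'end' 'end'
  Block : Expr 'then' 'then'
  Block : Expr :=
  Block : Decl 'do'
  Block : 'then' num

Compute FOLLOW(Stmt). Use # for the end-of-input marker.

In Decl : Expr Stmt: Stmt is at the end, add FOLLOW(Decl) = { #, 'do', 'then', num }.
In Stmt : Stmt 'then': add FIRST('then') = { 'then' }.
Union: FOLLOW(Stmt) = { #, 'do', 'then', num }.

{ #, 'do', 'then', num }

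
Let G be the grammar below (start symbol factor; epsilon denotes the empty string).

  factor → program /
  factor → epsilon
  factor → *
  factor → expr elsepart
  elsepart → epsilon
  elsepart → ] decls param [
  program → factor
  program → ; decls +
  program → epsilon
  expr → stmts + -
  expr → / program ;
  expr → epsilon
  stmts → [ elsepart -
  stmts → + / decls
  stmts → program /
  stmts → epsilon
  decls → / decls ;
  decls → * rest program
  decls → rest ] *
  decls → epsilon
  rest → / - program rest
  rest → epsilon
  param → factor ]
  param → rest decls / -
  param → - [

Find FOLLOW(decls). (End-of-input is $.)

{ *, +, -, /, ;, [, ] }

In elsepart → ] decls param [: add FIRST(param [) = { *, +, -, /, ;, [, ] }.
In program → ; decls +: add FIRST(+) = { + }.
In stmts → + / decls: decls is at the end, add FOLLOW(stmts) = { + }.
In decls → / decls ;: add FIRST(;) = { ; }.
In param → rest decls / -: add FIRST(/ -) = { / }.
Union: FOLLOW(decls) = { *, +, -, /, ;, [, ] }.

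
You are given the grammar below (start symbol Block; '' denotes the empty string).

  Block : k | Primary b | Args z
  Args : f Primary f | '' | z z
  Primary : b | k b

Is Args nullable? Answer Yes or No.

Args has an ''-production, so Args ⇒ ''.

Yes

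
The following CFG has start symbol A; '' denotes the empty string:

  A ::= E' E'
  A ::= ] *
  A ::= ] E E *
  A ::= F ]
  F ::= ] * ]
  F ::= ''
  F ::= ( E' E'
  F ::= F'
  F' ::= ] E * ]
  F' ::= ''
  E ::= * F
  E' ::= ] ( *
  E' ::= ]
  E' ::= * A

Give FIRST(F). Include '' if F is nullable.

F ::= ] * ] contributes {]}.
F ::= '' contributes ''.
F ::= ( E' E' contributes {(}.
From F ::= F': add FIRST(F') = { ], '' } (including '' since F' is nullable).
Union: FIRST(F) = { (, ], '' }.

{ (, ], '' }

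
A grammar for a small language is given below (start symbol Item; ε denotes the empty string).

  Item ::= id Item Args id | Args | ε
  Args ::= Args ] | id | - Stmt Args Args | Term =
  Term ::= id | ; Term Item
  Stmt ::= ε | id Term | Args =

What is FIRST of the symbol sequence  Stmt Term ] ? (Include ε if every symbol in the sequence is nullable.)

{ -, ;, id }

Add FIRST(Stmt)\{ε} = { -, ;, id }; Stmt is nullable, continue.
Add FIRST(Term) = { ;, id }; Term is not nullable, stop.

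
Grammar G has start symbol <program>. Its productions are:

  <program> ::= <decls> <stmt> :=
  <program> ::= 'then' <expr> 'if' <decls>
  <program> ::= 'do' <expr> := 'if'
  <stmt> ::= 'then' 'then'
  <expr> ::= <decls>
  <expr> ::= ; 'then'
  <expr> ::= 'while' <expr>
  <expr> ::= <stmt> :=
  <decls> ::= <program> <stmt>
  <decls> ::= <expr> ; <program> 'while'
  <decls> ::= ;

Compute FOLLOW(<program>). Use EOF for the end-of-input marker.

<program> is the start symbol, so EOF ∈ FOLLOW(<program>).
In <decls> ::= <program> <stmt>: add FIRST(<stmt>) = { 'then' }.
In <decls> ::= <expr> ; <program> 'while': add FIRST('while') = { 'while' }.
Union: FOLLOW(<program>) = { EOF, 'then', 'while' }.

{ EOF, 'then', 'while' }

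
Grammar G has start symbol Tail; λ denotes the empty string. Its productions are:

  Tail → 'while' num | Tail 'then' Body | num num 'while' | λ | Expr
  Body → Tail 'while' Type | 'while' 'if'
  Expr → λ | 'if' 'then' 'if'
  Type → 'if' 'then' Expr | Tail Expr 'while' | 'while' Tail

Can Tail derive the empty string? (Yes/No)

Tail has an λ-production, so Tail ⇒ λ.

Yes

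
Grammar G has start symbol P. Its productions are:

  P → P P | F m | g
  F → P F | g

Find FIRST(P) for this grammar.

From P → P P: add FIRST(P) = { g }.
From P → F m: add FIRST(F) = { g }.
P → g contributes {g}.
Union: FIRST(P) = { g }.

{ g }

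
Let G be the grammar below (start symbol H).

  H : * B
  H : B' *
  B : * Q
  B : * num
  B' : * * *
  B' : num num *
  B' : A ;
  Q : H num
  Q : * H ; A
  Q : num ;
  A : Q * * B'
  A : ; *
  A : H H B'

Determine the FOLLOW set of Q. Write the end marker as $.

{ $, *, ;, num }

In B : * Q: Q is at the end, add FOLLOW(B) = { $, *, ;, num }.
In A : Q * * B': add FIRST(* * B') = { * }.
Union: FOLLOW(Q) = { $, *, ;, num }.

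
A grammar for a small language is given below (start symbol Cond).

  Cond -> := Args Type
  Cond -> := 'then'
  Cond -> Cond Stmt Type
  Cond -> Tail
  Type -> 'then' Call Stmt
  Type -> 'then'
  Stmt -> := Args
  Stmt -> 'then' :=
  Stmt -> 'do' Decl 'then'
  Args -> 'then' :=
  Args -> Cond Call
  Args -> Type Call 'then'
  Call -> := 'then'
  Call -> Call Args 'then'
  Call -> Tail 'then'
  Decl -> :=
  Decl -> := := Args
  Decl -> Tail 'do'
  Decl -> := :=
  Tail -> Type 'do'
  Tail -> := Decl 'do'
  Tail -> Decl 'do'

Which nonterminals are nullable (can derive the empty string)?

No nonterminal has an empty production or an RHS whose symbols are all nullable.

{ } (none)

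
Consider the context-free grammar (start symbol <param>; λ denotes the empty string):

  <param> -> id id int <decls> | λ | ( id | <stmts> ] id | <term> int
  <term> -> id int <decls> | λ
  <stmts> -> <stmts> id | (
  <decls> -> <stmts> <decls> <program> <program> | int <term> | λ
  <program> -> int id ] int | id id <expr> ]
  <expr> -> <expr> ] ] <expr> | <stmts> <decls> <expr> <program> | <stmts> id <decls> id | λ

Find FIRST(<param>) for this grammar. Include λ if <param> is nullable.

{ (, id, int, λ }

<param> -> id id int <decls> contributes {id}.
<param> -> λ contributes λ.
<param> -> ( id contributes {(}.
From <param> -> <stmts> ] id: add FIRST(<stmts>) = { ( }.
From <param> -> <term> int: <term> nullable, take FIRST(<term>) ∪ {int} = { id, int }.
Union: FIRST(<param>) = { (, id, int, λ }.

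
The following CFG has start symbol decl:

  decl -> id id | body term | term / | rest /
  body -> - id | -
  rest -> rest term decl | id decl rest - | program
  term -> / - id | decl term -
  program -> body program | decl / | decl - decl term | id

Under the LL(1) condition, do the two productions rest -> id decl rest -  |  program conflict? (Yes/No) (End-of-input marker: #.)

FIRST(id decl rest -) = { id } and FIRST(program) = { -, /, id }.
Both contain id, so the two alternatives are not disjoint — LL(1) conflict.

Yes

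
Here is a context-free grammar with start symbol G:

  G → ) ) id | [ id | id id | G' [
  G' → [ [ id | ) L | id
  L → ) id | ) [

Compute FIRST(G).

{ ), [, id }

G → ) ) id contributes {)}.
G → [ id contributes {[}.
G → id id contributes {id}.
From G → G' [: add FIRST(G') = { ), [, id }.
Union: FIRST(G) = { ), [, id }.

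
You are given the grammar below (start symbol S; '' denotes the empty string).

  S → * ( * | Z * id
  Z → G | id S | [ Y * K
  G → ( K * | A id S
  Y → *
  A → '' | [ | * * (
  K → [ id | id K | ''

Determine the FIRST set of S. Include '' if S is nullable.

S → * ( * contributes {*}.
From S → Z * id: add FIRST(Z) = { (, *, [, id }.
Union: FIRST(S) = { (, *, [, id }.

{ (, *, [, id }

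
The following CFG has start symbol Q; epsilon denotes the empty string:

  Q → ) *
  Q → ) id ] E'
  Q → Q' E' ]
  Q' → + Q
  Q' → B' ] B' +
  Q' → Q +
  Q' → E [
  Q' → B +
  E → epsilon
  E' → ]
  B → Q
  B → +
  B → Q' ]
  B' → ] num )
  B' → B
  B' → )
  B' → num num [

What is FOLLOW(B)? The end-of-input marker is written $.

{ +, ] }

In Q' → B +: add FIRST(+) = { + }.
In B' → B: B is at the end, add FOLLOW(B') = { +, ] }.
Union: FOLLOW(B) = { +, ] }.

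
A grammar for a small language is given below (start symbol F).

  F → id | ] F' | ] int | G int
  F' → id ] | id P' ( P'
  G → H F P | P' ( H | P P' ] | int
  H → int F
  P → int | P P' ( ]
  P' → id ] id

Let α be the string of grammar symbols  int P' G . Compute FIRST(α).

{ int }

int is a terminal; add {int} and stop.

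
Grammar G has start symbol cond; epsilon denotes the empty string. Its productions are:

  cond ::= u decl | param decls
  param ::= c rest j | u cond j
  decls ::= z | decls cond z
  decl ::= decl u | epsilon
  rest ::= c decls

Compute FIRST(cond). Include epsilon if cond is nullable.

cond ::= u decl contributes {u}.
From cond ::= param decls: add FIRST(param) = { c, u }.
Union: FIRST(cond) = { c, u }.

{ c, u }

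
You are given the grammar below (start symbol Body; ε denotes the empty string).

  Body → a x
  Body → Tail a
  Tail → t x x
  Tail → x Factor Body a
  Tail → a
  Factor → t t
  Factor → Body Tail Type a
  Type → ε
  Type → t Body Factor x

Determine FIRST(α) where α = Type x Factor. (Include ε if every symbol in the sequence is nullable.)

Add FIRST(Type)\{ε} = { t }; Type is nullable, continue.
x is a terminal; add {x} and stop.

{ t, x }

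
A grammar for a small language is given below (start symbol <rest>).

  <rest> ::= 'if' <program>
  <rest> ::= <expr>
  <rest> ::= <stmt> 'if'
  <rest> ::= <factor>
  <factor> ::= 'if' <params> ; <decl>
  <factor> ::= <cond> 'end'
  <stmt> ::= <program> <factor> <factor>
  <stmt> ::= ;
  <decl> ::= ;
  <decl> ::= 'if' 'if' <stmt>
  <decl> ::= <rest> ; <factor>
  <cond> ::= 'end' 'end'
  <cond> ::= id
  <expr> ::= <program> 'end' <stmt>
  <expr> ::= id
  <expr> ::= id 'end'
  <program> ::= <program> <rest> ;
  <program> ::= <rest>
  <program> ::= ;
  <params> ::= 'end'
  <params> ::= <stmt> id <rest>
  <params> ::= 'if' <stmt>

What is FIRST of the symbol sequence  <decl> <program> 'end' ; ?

{ 'end', 'if', ;, id }

Add FIRST(<decl>) = { 'end', 'if', ;, id }; <decl> is not nullable, stop.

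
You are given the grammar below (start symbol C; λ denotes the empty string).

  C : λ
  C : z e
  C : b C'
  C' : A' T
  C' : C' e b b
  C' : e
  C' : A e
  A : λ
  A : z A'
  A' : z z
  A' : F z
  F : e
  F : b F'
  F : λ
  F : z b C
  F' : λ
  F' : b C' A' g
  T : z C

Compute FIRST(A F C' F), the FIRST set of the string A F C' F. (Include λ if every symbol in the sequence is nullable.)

{ b, e, z }

Add FIRST(A)\{λ} = { z }; A is nullable, continue.
Add FIRST(F)\{λ} = { b, e, z }; F is nullable, continue.
Add FIRST(C') = { b, e, z }; C' is not nullable, stop.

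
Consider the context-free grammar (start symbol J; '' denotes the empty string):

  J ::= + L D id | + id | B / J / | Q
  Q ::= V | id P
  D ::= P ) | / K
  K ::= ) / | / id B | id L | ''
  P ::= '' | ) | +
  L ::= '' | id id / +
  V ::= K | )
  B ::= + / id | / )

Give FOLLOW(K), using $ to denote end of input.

{ $, /, id }

In D ::= / K: K is at the end, add FOLLOW(D) = { id }.
In V ::= K: K is at the end, add FOLLOW(V) = { $, / }.
Union: FOLLOW(K) = { $, /, id }.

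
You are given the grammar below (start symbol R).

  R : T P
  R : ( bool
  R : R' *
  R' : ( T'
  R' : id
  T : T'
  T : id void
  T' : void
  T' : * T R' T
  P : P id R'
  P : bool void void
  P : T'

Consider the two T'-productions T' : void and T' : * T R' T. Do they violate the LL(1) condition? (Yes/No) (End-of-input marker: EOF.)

FIRST(void) = { void } and FIRST(* T R' T) = { * }.
The FIRST sets are disjoint and neither alternative is nullable — no conflict.

No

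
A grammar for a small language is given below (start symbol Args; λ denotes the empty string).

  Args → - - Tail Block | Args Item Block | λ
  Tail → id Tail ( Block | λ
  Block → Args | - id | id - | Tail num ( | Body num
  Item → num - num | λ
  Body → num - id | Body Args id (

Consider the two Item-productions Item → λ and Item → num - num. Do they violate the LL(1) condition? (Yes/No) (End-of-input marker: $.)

FIRST(λ) = { λ } and FIRST(num - num) = { num }.
The first alternative is nullable and FOLLOW(Item) = { $, (, -, id, num } shares num with FIRST of the second — conflict.

Yes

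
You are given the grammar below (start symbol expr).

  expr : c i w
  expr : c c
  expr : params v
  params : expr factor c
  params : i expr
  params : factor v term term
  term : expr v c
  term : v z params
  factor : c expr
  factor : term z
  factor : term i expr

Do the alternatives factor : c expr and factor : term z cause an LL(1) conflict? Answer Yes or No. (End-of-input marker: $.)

Yes

FIRST(c expr) = { c } and FIRST(term z) = { c, i, v }.
Both contain c, so the two alternatives are not disjoint — LL(1) conflict.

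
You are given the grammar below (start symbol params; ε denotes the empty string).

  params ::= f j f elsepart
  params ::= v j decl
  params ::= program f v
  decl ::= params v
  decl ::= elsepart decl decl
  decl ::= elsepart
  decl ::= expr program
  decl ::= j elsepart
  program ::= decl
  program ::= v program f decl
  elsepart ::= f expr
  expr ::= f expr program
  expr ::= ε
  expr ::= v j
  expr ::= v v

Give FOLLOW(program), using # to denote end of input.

In params ::= program f v: add FIRST(f v) = { f }.
In decl ::= expr program: program is at the end, add FOLLOW(decl) = { #, f, j, v }.
In program ::= v program f decl: add FIRST(f decl) = { f }.
In expr ::= f expr program: program is at the end, add FOLLOW(expr) = { #, f, j, v }.
Union: FOLLOW(program) = { #, f, j, v }.

{ #, f, j, v }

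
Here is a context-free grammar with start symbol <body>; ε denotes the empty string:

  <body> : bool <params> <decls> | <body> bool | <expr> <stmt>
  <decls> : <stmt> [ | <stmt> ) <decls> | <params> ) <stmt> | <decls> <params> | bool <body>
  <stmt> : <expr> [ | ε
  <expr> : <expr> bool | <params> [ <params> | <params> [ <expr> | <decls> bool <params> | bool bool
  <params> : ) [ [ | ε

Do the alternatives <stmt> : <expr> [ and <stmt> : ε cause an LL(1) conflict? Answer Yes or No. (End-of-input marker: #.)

Yes

FIRST(<expr> [) = { ), [, bool } and FIRST(ε) = { ε }.
The second alternative is nullable and FOLLOW(<stmt>) = { #, ), [, bool } shares ) with FIRST of the first — conflict.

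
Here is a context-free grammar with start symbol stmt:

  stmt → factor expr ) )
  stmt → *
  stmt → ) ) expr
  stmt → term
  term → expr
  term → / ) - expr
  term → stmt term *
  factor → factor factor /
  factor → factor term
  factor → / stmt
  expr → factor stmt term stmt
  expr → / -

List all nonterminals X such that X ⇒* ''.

{ } (none)

No nonterminal has an empty production or an RHS whose symbols are all nullable.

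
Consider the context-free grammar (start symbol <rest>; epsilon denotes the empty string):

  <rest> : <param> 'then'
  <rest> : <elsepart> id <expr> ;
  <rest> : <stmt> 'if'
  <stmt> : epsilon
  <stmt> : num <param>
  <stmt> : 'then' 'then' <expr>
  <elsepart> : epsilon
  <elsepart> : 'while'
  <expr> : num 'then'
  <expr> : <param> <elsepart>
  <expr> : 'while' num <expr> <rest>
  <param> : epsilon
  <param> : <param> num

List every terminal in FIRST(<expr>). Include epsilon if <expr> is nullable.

{ 'while', num, epsilon }

<expr> : num 'then' contributes {num}.
From <expr> : <param> <elsepart>: <param>, <elsepart> nullable, take FIRST(<param>) ∪ FIRST(<elsepart>) = { 'while', num }; also epsilon since the whole RHS is nullable.
<expr> : 'while' num <expr> <rest> contributes {'while'}.
Union: FIRST(<expr>) = { 'while', num, epsilon }.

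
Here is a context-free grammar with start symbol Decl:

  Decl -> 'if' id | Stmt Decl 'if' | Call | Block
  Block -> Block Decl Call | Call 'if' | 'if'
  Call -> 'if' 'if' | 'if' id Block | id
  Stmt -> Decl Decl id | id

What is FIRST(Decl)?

Decl -> 'if' id contributes {'if'}.
From Decl -> Stmt Decl 'if': add FIRST(Stmt) = { 'if', id }.
From Decl -> Call: add FIRST(Call) = { 'if', id }.
From Decl -> Block: add FIRST(Block) = { 'if', id }.
Union: FIRST(Decl) = { 'if', id }.

{ 'if', id }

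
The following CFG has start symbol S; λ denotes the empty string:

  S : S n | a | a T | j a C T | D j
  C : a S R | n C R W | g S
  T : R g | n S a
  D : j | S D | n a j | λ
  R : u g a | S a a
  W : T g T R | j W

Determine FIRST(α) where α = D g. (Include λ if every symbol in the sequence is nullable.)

{ a, g, j, n }

Add FIRST(D)\{λ} = { a, j, n }; D is nullable, continue.
g is a terminal; add {g} and stop.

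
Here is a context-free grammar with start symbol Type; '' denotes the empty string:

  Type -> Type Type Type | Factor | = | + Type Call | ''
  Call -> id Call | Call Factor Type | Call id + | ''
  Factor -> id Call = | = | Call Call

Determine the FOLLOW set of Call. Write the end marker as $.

{ $, +, =, id }

In Type -> + Type Call: Call is at the end, add FOLLOW(Type) = { $, +, =, id }.
In Call -> id Call: Call is at the end, add FOLLOW(Call) = { $, +, =, id }.
In Call -> Call Factor Type: add FIRST(Factor Type)\{''} = { +, =, id }.
  Since Factor Type is nullable, also add FOLLOW(Call) = { $, +, =, id }.
In Call -> Call id +: add FIRST(id +) = { id }.
In Factor -> id Call =: add FIRST(=) = { = }.
In Factor -> Call Call: add FIRST(Call)\{''} = { +, =, id }.
  Since Call is nullable, also add FOLLOW(Factor) = { $, +, =, id }.
In Factor -> Call Call: Call is at the end, add FOLLOW(Factor) = { $, +, =, id }.
Union: FOLLOW(Call) = { $, +, =, id }.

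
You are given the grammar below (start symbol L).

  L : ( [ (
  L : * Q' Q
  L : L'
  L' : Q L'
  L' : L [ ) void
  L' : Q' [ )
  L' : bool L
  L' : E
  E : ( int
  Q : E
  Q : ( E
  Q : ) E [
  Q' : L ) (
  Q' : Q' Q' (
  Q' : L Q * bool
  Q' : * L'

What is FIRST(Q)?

From Q : E: add FIRST(E) = { ( }.
Q : ( E contributes {(}.
Q : ) E [ contributes {)}.
Union: FIRST(Q) = { (, ) }.

{ (, ) }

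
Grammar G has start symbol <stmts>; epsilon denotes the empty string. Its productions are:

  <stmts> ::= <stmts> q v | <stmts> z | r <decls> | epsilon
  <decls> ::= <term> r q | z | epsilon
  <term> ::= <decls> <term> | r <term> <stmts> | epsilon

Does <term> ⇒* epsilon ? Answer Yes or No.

Yes

<term> has an epsilon-production, so <term> ⇒ epsilon.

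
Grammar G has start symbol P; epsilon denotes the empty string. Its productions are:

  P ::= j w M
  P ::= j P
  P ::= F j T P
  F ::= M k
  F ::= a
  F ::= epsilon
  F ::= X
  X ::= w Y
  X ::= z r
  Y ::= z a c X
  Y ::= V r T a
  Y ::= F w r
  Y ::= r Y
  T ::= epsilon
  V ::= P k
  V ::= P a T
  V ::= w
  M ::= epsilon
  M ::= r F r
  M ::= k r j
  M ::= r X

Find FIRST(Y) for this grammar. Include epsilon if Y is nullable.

Y ::= z a c X contributes {z}.
From Y ::= V r T a: add FIRST(V) = { a, j, k, r, w, z }.
From Y ::= F w r: F nullable, take FIRST(F) ∪ {w} = { a, k, r, w, z }.
Y ::= r Y contributes {r}.
Union: FIRST(Y) = { a, j, k, r, w, z }.

{ a, j, k, r, w, z }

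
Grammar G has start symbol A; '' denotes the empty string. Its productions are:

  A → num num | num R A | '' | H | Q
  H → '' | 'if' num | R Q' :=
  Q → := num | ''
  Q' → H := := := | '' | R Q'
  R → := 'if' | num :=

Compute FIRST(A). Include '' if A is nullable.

{ 'if', :=, num, '' }

A → num num contributes {num}.
A → num R A contributes {num}.
A → '' contributes ''.
From A → H: add FIRST(H) = { 'if', :=, num, '' } (including '' since H is nullable).
From A → Q: add FIRST(Q) = { :=, '' } (including '' since Q is nullable).
Union: FIRST(A) = { 'if', :=, num, '' }.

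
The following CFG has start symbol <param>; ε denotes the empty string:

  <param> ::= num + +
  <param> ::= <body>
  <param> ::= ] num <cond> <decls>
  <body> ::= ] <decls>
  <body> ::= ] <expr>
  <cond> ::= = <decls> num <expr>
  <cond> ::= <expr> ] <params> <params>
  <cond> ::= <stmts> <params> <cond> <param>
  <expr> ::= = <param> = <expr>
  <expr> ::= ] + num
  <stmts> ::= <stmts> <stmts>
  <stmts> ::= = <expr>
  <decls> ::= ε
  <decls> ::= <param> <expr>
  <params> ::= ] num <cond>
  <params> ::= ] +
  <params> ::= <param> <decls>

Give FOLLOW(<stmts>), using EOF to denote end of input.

{ =, ], num }

In <cond> ::= <stmts> <params> <cond> <param>: add FIRST(<params> <cond> <param>) = { ], num }.
In <stmts> ::= <stmts> <stmts>: add FIRST(<stmts>) = { = }.
In <stmts> ::= <stmts> <stmts>: <stmts> is at the end, add FOLLOW(<stmts>) = { =, ], num }.
Union: FOLLOW(<stmts>) = { =, ], num }.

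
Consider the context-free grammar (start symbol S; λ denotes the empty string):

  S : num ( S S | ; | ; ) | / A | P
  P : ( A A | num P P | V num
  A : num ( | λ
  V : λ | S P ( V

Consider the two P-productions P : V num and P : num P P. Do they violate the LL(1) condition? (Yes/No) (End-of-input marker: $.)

Yes

FIRST(V num) = { (, /, ;, num } and FIRST(num P P) = { num }.
Both contain num, so the two alternatives are not disjoint — LL(1) conflict.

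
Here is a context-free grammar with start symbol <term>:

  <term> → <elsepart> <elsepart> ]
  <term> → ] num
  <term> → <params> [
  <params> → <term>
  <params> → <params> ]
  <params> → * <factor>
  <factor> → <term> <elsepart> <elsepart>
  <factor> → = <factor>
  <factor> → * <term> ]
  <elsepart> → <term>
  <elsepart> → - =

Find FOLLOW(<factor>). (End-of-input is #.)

{ [, ] }

In <params> → * <factor>: <factor> is at the end, add FOLLOW(<params>) = { [, ] }.
In <factor> → = <factor>: <factor> is at the end, add FOLLOW(<factor>) = { [, ] }.
Union: FOLLOW(<factor>) = { [, ] }.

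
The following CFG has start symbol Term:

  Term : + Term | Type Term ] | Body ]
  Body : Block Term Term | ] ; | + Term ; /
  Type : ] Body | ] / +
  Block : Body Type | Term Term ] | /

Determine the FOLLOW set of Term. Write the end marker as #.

Term is the start symbol, so # ∈ FOLLOW(Term).
In Term : + Term: Term is at the end, add FOLLOW(Term) = { #, +, /, ;, ] }.
In Term : Type Term ]: add FIRST(]) = { ] }.
In Body : Block Term Term: add FIRST(Term) = { +, /, ] }.
In Body : Block Term Term: Term is at the end, add FOLLOW(Body) = { +, /, ] }.
In Body : + Term ; /: add FIRST(; /) = { ; }.
In Block : Term Term ]: add FIRST(Term ]) = { +, /, ] }.
In Block : Term Term ]: add FIRST(]) = { ] }.
Union: FOLLOW(Term) = { #, +, /, ;, ] }.

{ #, +, /, ;, ] }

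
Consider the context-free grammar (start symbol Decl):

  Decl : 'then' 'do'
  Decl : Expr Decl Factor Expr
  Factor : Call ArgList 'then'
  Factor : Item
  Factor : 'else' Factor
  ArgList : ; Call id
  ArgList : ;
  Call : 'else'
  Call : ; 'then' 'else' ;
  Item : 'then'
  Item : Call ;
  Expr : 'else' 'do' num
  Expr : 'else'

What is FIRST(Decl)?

Decl : 'then' 'do' contributes {'then'}.
From Decl : Expr Decl Factor Expr: add FIRST(Expr) = { 'else' }.
Union: FIRST(Decl) = { 'else', 'then' }.

{ 'else', 'then' }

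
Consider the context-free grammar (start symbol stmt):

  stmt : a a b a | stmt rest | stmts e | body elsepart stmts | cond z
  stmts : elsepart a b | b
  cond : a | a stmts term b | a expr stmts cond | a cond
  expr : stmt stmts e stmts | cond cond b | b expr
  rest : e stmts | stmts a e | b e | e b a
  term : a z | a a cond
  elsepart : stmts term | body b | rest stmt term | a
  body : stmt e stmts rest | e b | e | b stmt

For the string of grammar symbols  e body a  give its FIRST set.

{ e }

e is a terminal; add {e} and stop.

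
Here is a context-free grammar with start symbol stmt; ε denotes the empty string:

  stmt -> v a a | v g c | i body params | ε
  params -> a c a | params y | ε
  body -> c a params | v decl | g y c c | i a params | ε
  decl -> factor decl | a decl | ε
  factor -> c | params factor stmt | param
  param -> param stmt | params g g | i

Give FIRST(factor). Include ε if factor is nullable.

{ a, c, g, i, y }

factor -> c contributes {c}.
From factor -> params factor stmt: params nullable, take FIRST(params) ∪ FIRST(factor) = { a, c, g, i, y }.
From factor -> param: add FIRST(param) = { a, g, i, y }.
Union: FIRST(factor) = { a, c, g, i, y }.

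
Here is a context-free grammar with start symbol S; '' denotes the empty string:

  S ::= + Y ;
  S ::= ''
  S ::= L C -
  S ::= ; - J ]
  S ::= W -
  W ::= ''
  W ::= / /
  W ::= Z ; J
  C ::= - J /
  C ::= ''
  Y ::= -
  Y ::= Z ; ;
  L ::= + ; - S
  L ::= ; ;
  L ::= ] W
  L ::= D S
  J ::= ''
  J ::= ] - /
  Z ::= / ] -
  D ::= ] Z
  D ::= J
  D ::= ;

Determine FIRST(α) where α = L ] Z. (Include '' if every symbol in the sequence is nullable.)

{ +, -, /, ;, ] }

Add FIRST(L)\{''} = { +, -, /, ;, ] }; L is nullable, continue.
] is a terminal; add {]} and stop.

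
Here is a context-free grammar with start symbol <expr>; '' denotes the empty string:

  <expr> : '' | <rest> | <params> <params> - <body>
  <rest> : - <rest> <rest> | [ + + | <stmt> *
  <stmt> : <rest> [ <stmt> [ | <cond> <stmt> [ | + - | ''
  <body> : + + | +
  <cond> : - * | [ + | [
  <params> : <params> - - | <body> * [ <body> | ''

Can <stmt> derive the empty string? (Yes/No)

Yes

<stmt> has an ''-production, so <stmt> ⇒ ''.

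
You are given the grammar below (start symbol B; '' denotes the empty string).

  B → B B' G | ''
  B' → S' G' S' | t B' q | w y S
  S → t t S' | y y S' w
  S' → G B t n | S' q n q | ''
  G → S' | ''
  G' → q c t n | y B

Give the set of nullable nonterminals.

{ B, G, S' }

Directly nullable (have an ''-production): B, S', G.
No other nonterminal has a production whose RHS symbols are all nullable.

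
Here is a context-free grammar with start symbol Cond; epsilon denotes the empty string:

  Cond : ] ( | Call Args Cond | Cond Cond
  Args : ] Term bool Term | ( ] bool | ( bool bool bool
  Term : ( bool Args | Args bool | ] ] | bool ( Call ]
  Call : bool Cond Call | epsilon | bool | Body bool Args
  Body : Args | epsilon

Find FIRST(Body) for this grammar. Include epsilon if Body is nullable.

From Body : Args: add FIRST(Args) = { (, ] }.
Body : epsilon contributes epsilon.
Union: FIRST(Body) = { (, ], epsilon }.

{ (, ], epsilon }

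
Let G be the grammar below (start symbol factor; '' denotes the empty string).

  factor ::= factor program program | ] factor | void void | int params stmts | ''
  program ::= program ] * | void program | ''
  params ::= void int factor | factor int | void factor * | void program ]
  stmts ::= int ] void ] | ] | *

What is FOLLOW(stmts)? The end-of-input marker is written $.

{ $, *, ], int, void }

In factor ::= int params stmts: stmts is at the end, add FOLLOW(factor) = { $, *, ], int, void }.
Union: FOLLOW(stmts) = { $, *, ], int, void }.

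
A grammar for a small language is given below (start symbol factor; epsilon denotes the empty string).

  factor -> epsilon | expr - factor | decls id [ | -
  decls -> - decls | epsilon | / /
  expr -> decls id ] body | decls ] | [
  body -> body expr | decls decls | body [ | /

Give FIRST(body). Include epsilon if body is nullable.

{ -, /, [, ], id, epsilon }

From body -> body expr: body nullable, take FIRST(body) ∪ FIRST(expr) = { -, /, [, ], id }.
From body -> decls decls: decls, decls nullable, take FIRST(decls) ∪ FIRST(decls) = { -, / }; also epsilon since the whole RHS is nullable.
From body -> body [: body nullable, take FIRST(body) ∪ {[} = { -, /, [, ], id }.
body -> / contributes {/}.
Union: FIRST(body) = { -, /, [, ], id, epsilon }.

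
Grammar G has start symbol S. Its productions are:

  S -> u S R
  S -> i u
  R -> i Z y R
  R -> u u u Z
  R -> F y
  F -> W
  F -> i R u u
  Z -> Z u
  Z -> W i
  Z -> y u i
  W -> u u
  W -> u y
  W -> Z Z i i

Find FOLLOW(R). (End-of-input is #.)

In S -> u S R: R is at the end, add FOLLOW(S) = { #, i, u, y }.
In R -> i Z y R: R is at the end, add FOLLOW(R) = { #, i, u, y }.
In F -> i R u u: add FIRST(u u) = { u }.
Union: FOLLOW(R) = { #, i, u, y }.

{ #, i, u, y }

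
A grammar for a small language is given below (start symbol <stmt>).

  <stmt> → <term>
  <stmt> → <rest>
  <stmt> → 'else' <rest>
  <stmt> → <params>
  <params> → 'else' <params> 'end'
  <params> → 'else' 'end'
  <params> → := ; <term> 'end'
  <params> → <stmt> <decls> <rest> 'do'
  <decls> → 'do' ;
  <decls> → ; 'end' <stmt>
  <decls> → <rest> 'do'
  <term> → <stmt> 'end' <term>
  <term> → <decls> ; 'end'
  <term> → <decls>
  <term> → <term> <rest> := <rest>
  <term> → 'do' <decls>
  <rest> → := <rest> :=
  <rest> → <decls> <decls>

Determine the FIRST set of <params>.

<params> → 'else' <params> 'end' contributes {'else'}.
<params> → 'else' 'end' contributes {'else'}.
<params> → := ; <term> 'end' contributes {:=}.
From <params> → <stmt> <decls> <rest> 'do': add FIRST(<stmt>) = { 'do', 'else', :=, ; }.
Union: FIRST(<params>) = { 'do', 'else', :=, ; }.

{ 'do', 'else', :=, ; }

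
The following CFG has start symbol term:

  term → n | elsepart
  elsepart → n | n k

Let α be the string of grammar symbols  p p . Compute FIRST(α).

p is a terminal; add {p} and stop.

{ p }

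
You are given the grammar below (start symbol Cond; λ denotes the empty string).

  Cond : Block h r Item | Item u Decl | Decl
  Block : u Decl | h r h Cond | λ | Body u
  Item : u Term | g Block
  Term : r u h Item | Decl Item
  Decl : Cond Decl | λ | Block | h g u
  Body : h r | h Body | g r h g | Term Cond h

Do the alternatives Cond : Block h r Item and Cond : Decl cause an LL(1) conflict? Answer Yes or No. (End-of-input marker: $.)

Yes

FIRST(Block h r Item) = { g, h, r, u } and FIRST(Decl) = { g, h, r, u, λ }.
Both contain g, so the two alternatives are not disjoint — LL(1) conflict.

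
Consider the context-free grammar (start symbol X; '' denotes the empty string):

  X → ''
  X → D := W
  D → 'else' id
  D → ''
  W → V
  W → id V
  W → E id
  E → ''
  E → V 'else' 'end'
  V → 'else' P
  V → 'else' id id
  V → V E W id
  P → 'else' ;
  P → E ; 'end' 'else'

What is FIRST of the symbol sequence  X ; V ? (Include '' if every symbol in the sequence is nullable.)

{ 'else', :=, ; }

Add FIRST(X)\{''} = { 'else', := }; X is nullable, continue.
; is a terminal; add {;} and stop.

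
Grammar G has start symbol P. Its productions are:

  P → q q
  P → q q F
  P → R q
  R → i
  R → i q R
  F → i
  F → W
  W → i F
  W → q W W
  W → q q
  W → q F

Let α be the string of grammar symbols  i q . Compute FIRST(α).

{ i }

i is a terminal; add {i} and stop.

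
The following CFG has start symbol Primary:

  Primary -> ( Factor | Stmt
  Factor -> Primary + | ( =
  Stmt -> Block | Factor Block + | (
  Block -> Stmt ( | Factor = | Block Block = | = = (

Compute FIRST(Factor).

From Factor -> Primary +: add FIRST(Primary) = { (, = }.
Factor -> ( = contributes {(}.
Union: FIRST(Factor) = { (, = }.

{ (, = }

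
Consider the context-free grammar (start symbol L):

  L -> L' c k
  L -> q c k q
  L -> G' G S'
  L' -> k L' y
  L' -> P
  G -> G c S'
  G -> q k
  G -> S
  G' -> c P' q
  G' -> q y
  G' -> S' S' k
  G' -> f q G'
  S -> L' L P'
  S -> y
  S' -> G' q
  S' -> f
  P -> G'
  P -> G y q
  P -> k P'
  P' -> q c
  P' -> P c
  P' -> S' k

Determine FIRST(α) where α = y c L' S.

y is a terminal; add {y} and stop.

{ y }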